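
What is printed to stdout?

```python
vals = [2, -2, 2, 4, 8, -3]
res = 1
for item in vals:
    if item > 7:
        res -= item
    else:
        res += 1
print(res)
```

-2

item=2: not >7, res = 1+1 = 2
item=-2: not >7, res = 2+1 = 3
item=2: not >7, res = 3+1 = 4
item=4: not >7, res = 4+1 = 5
item=8: >7, res = 5-8 = -3
item=-3: not >7, res = (-3)+1 = -2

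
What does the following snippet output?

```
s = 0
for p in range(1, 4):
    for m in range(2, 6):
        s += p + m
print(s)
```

p=1,m=2: s = 0+3 = 3
p=1,m=3: s = 3+4 = 7
p=1,m=4: s = 7+5 = 12
p=1,m=5: s = 12+6 = 18
p=2,m=2: s = 18+4 = 22
p=2,m=3: s = 22+5 = 27
p=2,m=4: s = 27+6 = 33
p=2,m=5: s = 33+7 = 40
p=3,m=2: s = 40+5 = 45
p=3,m=3: s = 45+6 = 51
p=3,m=4: s = 51+7 = 58
p=3,m=5: s = 58+8 = 66

66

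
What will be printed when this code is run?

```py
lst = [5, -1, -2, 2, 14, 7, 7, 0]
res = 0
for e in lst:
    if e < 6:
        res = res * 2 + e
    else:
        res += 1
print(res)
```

74

e=5: <6, res = 0*2+5 = 5
e=-1: <6, res = 5*2+(-1) = 9
e=-2: <6, res = 9*2+(-2) = 16
e=2: <6, res = 16*2+2 = 34
e=14: not <6, res = 34+1 = 35
e=7: not <6, res = 35+1 = 36
e=7: not <6, res = 36+1 = 37
e=0: <6, res = 37*2+0 = 74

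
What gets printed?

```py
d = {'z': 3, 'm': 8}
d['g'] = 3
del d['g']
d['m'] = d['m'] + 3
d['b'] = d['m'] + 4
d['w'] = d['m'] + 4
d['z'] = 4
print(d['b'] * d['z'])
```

60

d['g'] = 3 → {'z': 3, 'm': 8, 'g': 3}
del 'g' → {'z': 3, 'm': 8}
d['m'] = d['m']+3 = 11 → {'z': 3, 'm': 11}
d['b'] = d['m']+4 = 15 → {'z': 3, 'm': 11, 'b': 15}
d['w'] = d['m']+4 = 15 → {'z': 3, 'm': 11, 'b': 15, 'w': 15}
d['z'] = 4 → {'z': 4, 'm': 11, 'b': 15, 'w': 15}
d['b']*d['z'] = 15*4 = 60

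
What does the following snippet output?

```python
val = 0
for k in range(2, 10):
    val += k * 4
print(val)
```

k=2: val = 0+2*4 = 8
k=3: val = 8+3*4 = 20
k=4: val = 20+4*4 = 36
k=5: val = 36+5*4 = 56
k=6: val = 56+6*4 = 80
k=7: val = 80+7*4 = 108
k=8: val = 108+8*4 = 140
k=9: val = 140+9*4 = 176

176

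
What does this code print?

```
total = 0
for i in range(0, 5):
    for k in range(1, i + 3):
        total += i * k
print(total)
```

155

i=0,k=1: total = 0+0 = 0
i=0,k=2: total = 0+0 = 0
i=1,k=1: total = 0+1 = 1
i=1,k=2: total = 1+2 = 3
i=1,k=3: total = 3+3 = 6
i=2,k=1: total = 6+2 = 8
i=2,k=2: total = 8+4 = 12
i=2,k=3: total = 12+6 = 18
i=2,k=4: total = 18+8 = 26
i=3,k=1: total = 26+3 = 29
i=3,k=2: total = 29+6 = 35
i=3,k=3: total = 35+9 = 44
i=3,k=4: total = 44+12 = 56
i=3,k=5: total = 56+15 = 71
i=4,k=1: total = 71+4 = 75
i=4,k=2: total = 75+8 = 83
i=4,k=3: total = 83+12 = 95
i=4,k=4: total = 95+16 = 111
i=4,k=5: total = 111+20 = 131
i=4,k=6: total = 131+24 = 155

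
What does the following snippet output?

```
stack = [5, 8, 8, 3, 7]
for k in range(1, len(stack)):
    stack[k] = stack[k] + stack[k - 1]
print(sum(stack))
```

94

k=1: stack[1] = 8+5 = 13 → [5, 13, 8, 3, 7]
k=2: stack[2] = 8+13 = 21 → [5, 13, 21, 3, 7]
k=3: stack[3] = 3+21 = 24 → [5, 13, 21, 24, 7]
k=4: stack[4] = 7+24 = 31 → [5, 13, 21, 24, 31]
sum = 94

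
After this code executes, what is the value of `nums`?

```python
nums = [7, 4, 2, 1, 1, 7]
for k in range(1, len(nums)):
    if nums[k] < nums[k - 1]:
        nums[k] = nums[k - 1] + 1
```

k=1: 4<7, nums[1] = 7+1 = 8 → [7, 8, 2, 1, 1, 7]
k=2: 2<8, nums[2] = 8+1 = 9 → [7, 8, 9, 1, 1, 7]
k=3: 1<9, nums[3] = 9+1 = 10 → [7, 8, 9, 10, 1, 7]
k=4: 1<10, nums[4] = 10+1 = 11 → [7, 8, 9, 10, 11, 7]
k=5: 7<11, nums[5] = 11+1 = 12 → [7, 8, 9, 10, 11, 12]

[7, 8, 9, 10, 11, 12]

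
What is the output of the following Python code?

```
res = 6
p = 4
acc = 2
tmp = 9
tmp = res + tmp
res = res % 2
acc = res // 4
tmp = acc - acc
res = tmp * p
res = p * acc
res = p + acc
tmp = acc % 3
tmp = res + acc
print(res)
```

4

tmp = 6+9 = 15
res = 6%2 = 0
acc = 0//4 = 0
tmp = 0-0 = 0
res = 0*4 = 0
res = 4*0 = 0
res = 4+0 = 4
tmp = 0%3 = 0
tmp = 4+0 = 4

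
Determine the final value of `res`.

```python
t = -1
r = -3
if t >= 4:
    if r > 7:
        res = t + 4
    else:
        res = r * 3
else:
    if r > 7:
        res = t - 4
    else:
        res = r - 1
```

t=-1, r=-3
t >= 4 is False; r > 7 is False
→ res = r - 1 = -4

-4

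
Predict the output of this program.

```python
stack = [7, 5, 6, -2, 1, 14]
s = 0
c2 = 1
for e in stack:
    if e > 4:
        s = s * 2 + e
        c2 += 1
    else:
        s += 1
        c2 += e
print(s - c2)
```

102

e=7: >4, s = 0*2+7 = 7; c2=2
e=5: >4, s = 7*2+5 = 19; c2=3
e=6: >4, s = 19*2+6 = 44; c2=4
e=-2: not >4, s = 44+1 = 45; c2=2
e=1: not >4, s = 45+1 = 46; c2=3
e=14: >4, s = 46*2+14 = 106; c2=4
s-c2 = 106-4 = 102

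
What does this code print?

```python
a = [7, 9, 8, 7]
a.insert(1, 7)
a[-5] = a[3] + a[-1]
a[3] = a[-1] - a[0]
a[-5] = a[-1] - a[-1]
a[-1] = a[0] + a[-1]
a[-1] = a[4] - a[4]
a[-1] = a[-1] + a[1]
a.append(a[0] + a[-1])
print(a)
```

[0, 7, 9, -8, 7, 7]

insert 7 at 1 → [7, 7, 9, 8, 7]
a[-5] = a[3]+a[-1] = 8+7 = 15 → [15, 7, 9, 8, 7]
a[3] = a[-1]-a[0] = 7-15 = -8 → [15, 7, 9, -8, 7]
a[-5] = a[-1]-a[-1] = 7-7 = 0 → [0, 7, 9, -8, 7]
a[-1] = a[0]+a[-1] = 0+7 = 7 → [0, 7, 9, -8, 7]
a[-1] = a[4]-a[4] = 7-7 = 0 → [0, 7, 9, -8, 0]
a[-1] = a[-1]+a[1] = 0+7 = 7 → [0, 7, 9, -8, 7]
append a[0]+a[-1] = 0+7 = 7 → [0, 7, 9, -8, 7, 7]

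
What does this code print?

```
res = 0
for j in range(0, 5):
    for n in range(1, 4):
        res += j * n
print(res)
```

j=0,n=1: res = 0+0 = 0
j=0,n=2: res = 0+0 = 0
j=0,n=3: res = 0+0 = 0
j=1,n=1: res = 0+1 = 1
j=1,n=2: res = 1+2 = 3
j=1,n=3: res = 3+3 = 6
j=2,n=1: res = 6+2 = 8
j=2,n=2: res = 8+4 = 12
j=2,n=3: res = 12+6 = 18
j=3,n=1: res = 18+3 = 21
j=3,n=2: res = 21+6 = 27
j=3,n=3: res = 27+9 = 36
j=4,n=1: res = 36+4 = 40
j=4,n=2: res = 40+8 = 48
j=4,n=3: res = 48+12 = 60

60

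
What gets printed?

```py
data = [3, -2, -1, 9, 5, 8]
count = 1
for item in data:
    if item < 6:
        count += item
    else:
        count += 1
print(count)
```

8

item=3: <6, count = 1+3 = 4
item=-2: <6, count = 4+(-2) = 2
item=-1: <6, count = 2+(-1) = 1
item=9: not <6, count = 1+1 = 2
item=5: <6, count = 2+5 = 7
item=8: not <6, count = 7+1 = 8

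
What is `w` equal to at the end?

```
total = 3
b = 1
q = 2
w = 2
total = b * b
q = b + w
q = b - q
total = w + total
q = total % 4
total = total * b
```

total = 1*1 = 1
q = 1+2 = 3
q = 1-3 = -2
total = 2+1 = 3
q = 3%4 = 3
total = 3*1 = 3

2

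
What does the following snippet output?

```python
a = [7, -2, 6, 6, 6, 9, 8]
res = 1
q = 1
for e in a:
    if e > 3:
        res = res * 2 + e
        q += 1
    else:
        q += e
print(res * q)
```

2410

e=7: >3, res = 1*2+7 = 9; q=2
e=-2: not >3; q=0
e=6: >3, res = 9*2+6 = 24; q=1
e=6: >3, res = 24*2+6 = 54; q=2
e=6: >3, res = 54*2+6 = 114; q=3
e=9: >3, res = 114*2+9 = 237; q=4
e=8: >3, res = 237*2+8 = 482; q=5
res*q = 482*5 = 2410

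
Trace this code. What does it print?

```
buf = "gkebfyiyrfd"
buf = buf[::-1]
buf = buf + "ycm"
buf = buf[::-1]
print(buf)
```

mcygkebfyiyrfd

reverse → 'dfryiyfbekg'
+ 'ycm' → 'dfryiyfbekgycm'
reverse → 'mcygkebfyiyrfd'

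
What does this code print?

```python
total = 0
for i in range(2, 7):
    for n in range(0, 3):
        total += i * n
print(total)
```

i=2,n=0: total = 0+0 = 0
i=2,n=1: total = 0+2 = 2
i=2,n=2: total = 2+4 = 6
i=3,n=0: total = 6+0 = 6
i=3,n=1: total = 6+3 = 9
i=3,n=2: total = 9+6 = 15
i=4,n=0: total = 15+0 = 15
i=4,n=1: total = 15+4 = 19
i=4,n=2: total = 19+8 = 27
i=5,n=0: total = 27+0 = 27
i=5,n=1: total = 27+5 = 32
i=5,n=2: total = 32+10 = 42
i=6,n=0: total = 42+0 = 42
i=6,n=1: total = 42+6 = 48
i=6,n=2: total = 48+12 = 60

60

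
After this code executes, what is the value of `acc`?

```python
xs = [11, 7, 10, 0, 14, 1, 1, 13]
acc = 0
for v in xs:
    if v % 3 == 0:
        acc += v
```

v=11: not %3==0
v=7: not %3==0
v=10: not %3==0
v=0: %3==0, acc = 0+0 = 0
v=14: not %3==0
v=1: not %3==0
v=1: not %3==0
v=13: not %3==0

0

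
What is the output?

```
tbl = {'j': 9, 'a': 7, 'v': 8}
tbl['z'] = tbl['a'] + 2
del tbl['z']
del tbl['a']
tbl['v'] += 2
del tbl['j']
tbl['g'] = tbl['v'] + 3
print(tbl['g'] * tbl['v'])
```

tbl['z'] = tbl['a']+2 = 9 → {'j': 9, 'a': 7, 'v': 8, 'z': 9}
del 'z' → {'j': 9, 'a': 7, 'v': 8}
del 'a' → {'j': 9, 'v': 8}
tbl['v'] = 8+2 = 10 → {'j': 9, 'v': 10}
del 'j' → {'v': 10}
tbl['g'] = tbl['v']+3 = 13 → {'v': 10, 'g': 13}
tbl['g']*tbl['v'] = 13*10 = 130

130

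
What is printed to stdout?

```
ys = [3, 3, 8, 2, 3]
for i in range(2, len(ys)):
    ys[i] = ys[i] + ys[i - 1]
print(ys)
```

i=2: ys[2] = 8+3 = 11 → [3, 3, 11, 2, 3]
i=3: ys[3] = 2+11 = 13 → [3, 3, 11, 13, 3]
i=4: ys[4] = 3+13 = 16 → [3, 3, 11, 13, 16]

[3, 3, 11, 13, 16]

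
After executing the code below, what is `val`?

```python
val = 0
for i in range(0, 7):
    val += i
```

21

i=0: val = 0+0 = 0
i=1: val = 0+1 = 1
i=2: val = 1+2 = 3
i=3: val = 3+3 = 6
i=4: val = 6+4 = 10
i=5: val = 10+5 = 15
i=6: val = 15+6 = 21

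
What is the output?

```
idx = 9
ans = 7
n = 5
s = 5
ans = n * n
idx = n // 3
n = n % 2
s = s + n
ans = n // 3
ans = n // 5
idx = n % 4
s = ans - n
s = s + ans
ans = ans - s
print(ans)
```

ans = 5*5 = 25
idx = 5//3 = 1
n = 5%2 = 1
s = 5+1 = 6
ans = 1//3 = 0
ans = 1//5 = 0
idx = 1%4 = 1
s = 0-1 = -1
s = (-1)+0 = -1
ans = 0-(-1) = 1

1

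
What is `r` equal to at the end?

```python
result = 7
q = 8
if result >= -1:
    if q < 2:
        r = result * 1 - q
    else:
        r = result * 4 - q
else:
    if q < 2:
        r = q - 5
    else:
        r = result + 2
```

result=7, q=8
result >= -1 is True; q < 2 is False
→ r = result * 4 - q = 20

20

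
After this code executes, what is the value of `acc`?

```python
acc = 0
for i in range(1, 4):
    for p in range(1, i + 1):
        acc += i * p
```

i=1,p=1: acc = 0+1 = 1
i=2,p=1: acc = 1+2 = 3
i=2,p=2: acc = 3+4 = 7
i=3,p=1: acc = 7+3 = 10
i=3,p=2: acc = 10+6 = 16
i=3,p=3: acc = 16+9 = 25

25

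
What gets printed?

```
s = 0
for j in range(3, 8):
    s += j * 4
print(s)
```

j=3: s = 0+3*4 = 12
j=4: s = 12+4*4 = 28
j=5: s = 28+5*4 = 48
j=6: s = 48+6*4 = 72
j=7: s = 72+7*4 = 100

100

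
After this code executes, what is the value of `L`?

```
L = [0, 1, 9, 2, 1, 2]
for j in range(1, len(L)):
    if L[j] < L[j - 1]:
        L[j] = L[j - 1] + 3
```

[0, 1, 9, 12, 15, 18]

j=1: 1>=0, unchanged → [0, 1, 9, 2, 1, 2]
j=2: 9>=1, unchanged → [0, 1, 9, 2, 1, 2]
j=3: 2<9, L[3] = 9+3 = 12 → [0, 1, 9, 12, 1, 2]
j=4: 1<12, L[4] = 12+3 = 15 → [0, 1, 9, 12, 15, 2]
j=5: 2<15, L[5] = 15+3 = 18 → [0, 1, 9, 12, 15, 18]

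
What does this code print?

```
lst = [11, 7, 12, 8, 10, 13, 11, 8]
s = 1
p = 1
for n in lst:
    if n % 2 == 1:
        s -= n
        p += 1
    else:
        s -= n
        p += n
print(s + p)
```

n=11: odd, s = 1-11 = -10; p=2
n=7: odd, s = (-10)-7 = -17; p=3
n=12: not odd, s = (-17)-12 = -29; p=15
n=8: not odd, s = (-29)-8 = -37; p=23
n=10: not odd, s = (-37)-10 = -47; p=33
n=13: odd, s = (-47)-13 = -60; p=34
n=11: odd, s = (-60)-11 = -71; p=35
n=8: not odd, s = (-71)-8 = -79; p=43
s+p = (-79)+43 = -36

-36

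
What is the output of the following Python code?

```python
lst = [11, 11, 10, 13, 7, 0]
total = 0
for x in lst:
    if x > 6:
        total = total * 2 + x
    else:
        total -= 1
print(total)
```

336

x=11: >6, total = 0*2+11 = 11
x=11: >6, total = 11*2+11 = 33
x=10: >6, total = 33*2+10 = 76
x=13: >6, total = 76*2+13 = 165
x=7: >6, total = 165*2+7 = 337
x=0: not >6, total = 337-1 = 336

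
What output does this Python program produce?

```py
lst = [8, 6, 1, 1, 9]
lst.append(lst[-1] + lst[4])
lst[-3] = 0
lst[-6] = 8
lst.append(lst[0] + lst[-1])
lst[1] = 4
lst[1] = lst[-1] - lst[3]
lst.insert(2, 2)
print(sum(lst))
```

append lst[-1]+lst[4] = 9+9 = 18 → [8, 6, 1, 1, 9, 18]
lst[-3] = 0 → [8, 6, 1, 0, 9, 18]
lst[-6] = 8 → [8, 6, 1, 0, 9, 18]
append lst[0]+lst[-1] = 8+18 = 26 → [8, 6, 1, 0, 9, 18, 26]
lst[1] = 4 → [8, 4, 1, 0, 9, 18, 26]
lst[1] = lst[-1]-lst[3] = 26-0 = 26 → [8, 26, 1, 0, 9, 18, 26]
insert 2 at 2 → [8, 26, 2, 1, 0, 9, 18, 26]
sum = 90

90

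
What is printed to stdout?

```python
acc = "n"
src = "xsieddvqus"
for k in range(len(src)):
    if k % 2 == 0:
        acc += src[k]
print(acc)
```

nxidvu

k=0: add 'x' → 'nx'
k=1: skip
k=2: add 'i' → 'nxi'
k=3: skip
k=4: add 'd' → 'nxid'
k=5: skip
k=6: add 'v' → 'nxidv'
k=7: skip
k=8: add 'u' → 'nxidvu'
k=9: skip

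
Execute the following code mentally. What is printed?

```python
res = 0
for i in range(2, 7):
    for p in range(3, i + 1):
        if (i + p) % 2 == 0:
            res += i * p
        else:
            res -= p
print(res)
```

110

i=3,p=3: even sum, res = 0+9 = 9
i=4,p=3: odd sum, res = 9-3 = 6
i=4,p=4: even sum, res = 6+16 = 22
i=5,p=3: even sum, res = 22+15 = 37
i=5,p=4: odd sum, res = 37-4 = 33
i=5,p=5: even sum, res = 33+25 = 58
i=6,p=3: odd sum, res = 58-3 = 55
i=6,p=4: even sum, res = 55+24 = 79
i=6,p=5: odd sum, res = 79-5 = 74
i=6,p=6: even sum, res = 74+36 = 110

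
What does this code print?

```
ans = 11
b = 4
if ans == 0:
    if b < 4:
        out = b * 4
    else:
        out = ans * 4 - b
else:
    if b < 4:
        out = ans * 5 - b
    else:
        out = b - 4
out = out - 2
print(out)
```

ans=11, b=4
ans == 0 is False; b < 4 is False
→ out = b - 4 = 0
out = 0-2 = -2

-2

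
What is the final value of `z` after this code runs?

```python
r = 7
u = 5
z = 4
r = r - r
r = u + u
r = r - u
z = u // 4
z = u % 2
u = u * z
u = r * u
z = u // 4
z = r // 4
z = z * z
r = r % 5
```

1

r = 7-7 = 0
r = 5+5 = 10
r = 10-5 = 5
z = 5//4 = 1
z = 5%2 = 1
u = 5*1 = 5
u = 5*5 = 25
z = 25//4 = 6
z = 5//4 = 1
z = 1*1 = 1
r = 5%5 = 0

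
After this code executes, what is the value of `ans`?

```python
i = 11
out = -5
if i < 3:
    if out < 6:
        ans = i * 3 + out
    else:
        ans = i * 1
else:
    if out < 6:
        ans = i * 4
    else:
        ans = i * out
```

44

i=11, out=-5
i < 3 is False; out < 6 is True
→ ans = i * 4 = 44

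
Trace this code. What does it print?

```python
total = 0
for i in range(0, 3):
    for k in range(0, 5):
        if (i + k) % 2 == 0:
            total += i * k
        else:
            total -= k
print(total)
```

i=0,k=0: even sum, total = 0+0 = 0
i=0,k=1: odd sum, total = 0-1 = -1
i=0,k=2: even sum, total = (-1)+0 = -1
i=0,k=3: odd sum, total = (-1)-3 = -4
i=0,k=4: even sum, total = (-4)+0 = -4
i=1,k=0: odd sum, total = (-4)-0 = -4
i=1,k=1: even sum, total = (-4)+1 = -3
i=1,k=2: odd sum, total = (-3)-2 = -5
i=1,k=3: even sum, total = (-5)+3 = -2
i=1,k=4: odd sum, total = (-2)-4 = -6
i=2,k=0: even sum, total = (-6)+0 = -6
i=2,k=1: odd sum, total = (-6)-1 = -7
i=2,k=2: even sum, total = (-7)+4 = -3
i=2,k=3: odd sum, total = (-3)-3 = -6
i=2,k=4: even sum, total = (-6)+8 = 2

2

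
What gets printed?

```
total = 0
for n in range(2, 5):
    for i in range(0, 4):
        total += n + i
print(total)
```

n=2,i=0: total = 0+2 = 2
n=2,i=1: total = 2+3 = 5
n=2,i=2: total = 5+4 = 9
n=2,i=3: total = 9+5 = 14
n=3,i=0: total = 14+3 = 17
n=3,i=1: total = 17+4 = 21
n=3,i=2: total = 21+5 = 26
n=3,i=3: total = 26+6 = 32
n=4,i=0: total = 32+4 = 36
n=4,i=1: total = 36+5 = 41
n=4,i=2: total = 41+6 = 47
n=4,i=3: total = 47+7 = 54

54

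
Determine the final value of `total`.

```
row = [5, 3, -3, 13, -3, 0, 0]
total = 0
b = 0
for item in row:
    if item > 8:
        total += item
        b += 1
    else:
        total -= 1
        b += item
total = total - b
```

item=5: not >8, total = 0-1 = -1; b=5
item=3: not >8, total = (-1)-1 = -2; b=8
item=-3: not >8, total = (-2)-1 = -3; b=5
item=13: >8, total = (-3)+13 = 10; b=6
item=-3: not >8, total = 10-1 = 9; b=3
item=0: not >8, total = 9-1 = 8; b=3
item=0: not >8, total = 8-1 = 7; b=3
total-b = 7-3 = 4

4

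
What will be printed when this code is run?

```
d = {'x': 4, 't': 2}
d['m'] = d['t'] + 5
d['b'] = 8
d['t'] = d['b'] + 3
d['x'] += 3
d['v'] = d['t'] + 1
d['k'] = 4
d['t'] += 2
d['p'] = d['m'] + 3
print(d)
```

d['m'] = d['t']+5 = 7 → {'x': 4, 't': 2, 'm': 7}
d['b'] = 8 → {'x': 4, 't': 2, 'm': 7, 'b': 8}
d['t'] = d['b']+3 = 11 → {'x': 4, 't': 11, 'm': 7, 'b': 8}
d['x'] = 4+3 = 7 → {'x': 7, 't': 11, 'm': 7, 'b': 8}
d['v'] = d['t']+1 = 12 → {'x': 7, 't': 11, 'm': 7, 'b': 8, 'v': 12}
d['k'] = 4 → {'x': 7, 't': 11, 'm': 7, 'b': 8, 'v': 12, 'k': 4}
d['t'] = 11+2 = 13 → {'x': 7, 't': 13, 'm': 7, 'b': 8, 'v': 12, 'k': 4}
d['p'] = d['m']+3 = 10 → {'x': 7, 't': 13, 'm': 7, 'b': 8, 'v': 12, 'k': 4, 'p': 10}

{'x': 7, 't': 13, 'm': 7, 'b': 8, 'v': 12, 'k': 4, 'p': 10}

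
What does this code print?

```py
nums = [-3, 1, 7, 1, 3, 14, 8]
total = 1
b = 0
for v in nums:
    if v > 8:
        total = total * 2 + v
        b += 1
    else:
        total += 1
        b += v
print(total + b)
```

45

v=-3: not >8, total = 1+1 = 2; b=-3
v=1: not >8, total = 2+1 = 3; b=-2
v=7: not >8, total = 3+1 = 4; b=5
v=1: not >8, total = 4+1 = 5; b=6
v=3: not >8, total = 5+1 = 6; b=9
v=14: >8, total = 6*2+14 = 26; b=10
v=8: not >8, total = 26+1 = 27; b=18
total+b = 27+18 = 45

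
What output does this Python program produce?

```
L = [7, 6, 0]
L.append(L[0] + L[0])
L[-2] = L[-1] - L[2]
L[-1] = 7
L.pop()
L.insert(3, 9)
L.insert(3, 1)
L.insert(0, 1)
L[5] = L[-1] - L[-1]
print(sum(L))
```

append L[0]+L[0] = 7+7 = 14 → [7, 6, 0, 14]
L[-2] = L[-1]-L[2] = 14-0 = 14 → [7, 6, 14, 14]
L[-1] = 7 → [7, 6, 14, 7]
pop() removes 7 → [7, 6, 14]
insert 9 at 3 → [7, 6, 14, 9]
insert 1 at 3 → [7, 6, 14, 1, 9]
insert 1 at 0 → [1, 7, 6, 14, 1, 9]
L[5] = L[-1]-L[-1] = 9-9 = 0 → [1, 7, 6, 14, 1, 0]
sum = 29

29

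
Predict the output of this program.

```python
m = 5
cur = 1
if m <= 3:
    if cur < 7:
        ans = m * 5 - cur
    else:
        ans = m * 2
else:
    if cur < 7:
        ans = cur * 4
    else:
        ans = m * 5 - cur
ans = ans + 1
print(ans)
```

m=5, cur=1
m <= 3 is False; cur < 7 is True
→ ans = cur * 4 = 4
ans = 4+1 = 5

5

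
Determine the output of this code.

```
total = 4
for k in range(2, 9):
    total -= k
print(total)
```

k=2: total = 4-2 = 2
k=3: total = 2-3 = -1
k=4: total = (-1)-4 = -5
k=5: total = (-5)-5 = -10
k=6: total = (-10)-6 = -16
k=7: total = (-16)-7 = -23
k=8: total = (-23)-8 = -31

-31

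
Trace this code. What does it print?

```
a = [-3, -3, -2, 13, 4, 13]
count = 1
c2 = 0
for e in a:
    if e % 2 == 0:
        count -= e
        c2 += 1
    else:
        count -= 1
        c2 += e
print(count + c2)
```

e=-3: not even, count = 1-1 = 0; c2=-3
e=-3: not even, count = 0-1 = -1; c2=-6
e=-2: even, count = (-1)-(-2) = 1; c2=-5
e=13: not even, count = 1-1 = 0; c2=8
e=4: even, count = 0-4 = -4; c2=9
e=13: not even, count = (-4)-1 = -5; c2=22
count+c2 = (-5)+22 = 17

17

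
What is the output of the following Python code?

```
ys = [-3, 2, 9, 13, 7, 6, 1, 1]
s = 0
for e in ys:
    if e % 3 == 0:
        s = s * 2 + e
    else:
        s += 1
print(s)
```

e=-3: %3==0, s = 0*2+(-3) = -3
e=2: not %3==0, s = (-3)+1 = -2
e=9: %3==0, s = (-2)*2+9 = 5
e=13: not %3==0, s = 5+1 = 6
e=7: not %3==0, s = 6+1 = 7
e=6: %3==0, s = 7*2+6 = 20
e=1: not %3==0, s = 20+1 = 21
e=1: not %3==0, s = 21+1 = 22

22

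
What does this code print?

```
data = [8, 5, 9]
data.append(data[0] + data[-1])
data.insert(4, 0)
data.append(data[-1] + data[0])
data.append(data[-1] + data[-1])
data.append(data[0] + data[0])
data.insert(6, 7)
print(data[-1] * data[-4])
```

128

append data[0]+data[-1] = 8+9 = 17 → [8, 5, 9, 17]
insert 0 at 4 → [8, 5, 9, 17, 0]
append data[-1]+data[0] = 0+8 = 8 → [8, 5, 9, 17, 0, 8]
append data[-1]+data[-1] = 8+8 = 16 → [8, 5, 9, 17, 0, 8, 16]
append data[0]+data[0] = 8+8 = 16 → [8, 5, 9, 17, 0, 8, 16, 16]
insert 7 at 6 → [8, 5, 9, 17, 0, 8, 7, 16, 16]
data[-1]*data[-4] = 16*8 = 128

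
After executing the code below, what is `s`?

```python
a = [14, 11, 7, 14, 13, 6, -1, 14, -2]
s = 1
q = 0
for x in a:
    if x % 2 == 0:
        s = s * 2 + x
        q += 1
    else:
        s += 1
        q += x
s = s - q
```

427

x=14: even, s = 1*2+14 = 16; q=1
x=11: not even, s = 16+1 = 17; q=12
x=7: not even, s = 17+1 = 18; q=19
x=14: even, s = 18*2+14 = 50; q=20
x=13: not even, s = 50+1 = 51; q=33
x=6: even, s = 51*2+6 = 108; q=34
x=-1: not even, s = 108+1 = 109; q=33
x=14: even, s = 109*2+14 = 232; q=34
x=-2: even, s = 232*2+(-2) = 462; q=35
s-q = 462-35 = 427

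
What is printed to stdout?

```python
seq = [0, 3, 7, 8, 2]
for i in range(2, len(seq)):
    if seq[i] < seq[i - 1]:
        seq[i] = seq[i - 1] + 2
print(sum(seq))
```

28

i=2: 7>=3, unchanged → [0, 3, 7, 8, 2]
i=3: 8>=7, unchanged → [0, 3, 7, 8, 2]
i=4: 2<8, seq[4] = 8+2 = 10 → [0, 3, 7, 8, 10]
sum = 28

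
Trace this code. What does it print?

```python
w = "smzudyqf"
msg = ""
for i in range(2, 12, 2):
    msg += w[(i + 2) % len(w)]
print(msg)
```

dqszd

i=2: add w[4]='d' → 'd'
i=4: add w[6]='q' → 'dq'
i=6: add w[0]='s' → 'dqs'
i=8: add w[2]='z' → 'dqsz'
i=10: add w[4]='d' → 'dqszd'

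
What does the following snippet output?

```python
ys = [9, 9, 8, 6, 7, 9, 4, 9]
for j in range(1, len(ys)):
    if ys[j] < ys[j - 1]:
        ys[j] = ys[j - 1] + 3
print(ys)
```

[9, 9, 12, 15, 18, 21, 24, 27]

j=1: 9>=9, unchanged → [9, 9, 8, 6, 7, 9, 4, 9]
j=2: 8<9, ys[2] = 9+3 = 12 → [9, 9, 12, 6, 7, 9, 4, 9]
j=3: 6<12, ys[3] = 12+3 = 15 → [9, 9, 12, 15, 7, 9, 4, 9]
j=4: 7<15, ys[4] = 15+3 = 18 → [9, 9, 12, 15, 18, 9, 4, 9]
j=5: 9<18, ys[5] = 18+3 = 21 → [9, 9, 12, 15, 18, 21, 4, 9]
j=6: 4<21, ys[6] = 21+3 = 24 → [9, 9, 12, 15, 18, 21, 24, 9]
j=7: 9<24, ys[7] = 24+3 = 27 → [9, 9, 12, 15, 18, 21, 24, 27]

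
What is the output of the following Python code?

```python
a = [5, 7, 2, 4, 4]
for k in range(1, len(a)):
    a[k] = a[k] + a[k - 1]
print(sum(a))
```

k=1: a[1] = 7+5 = 12 → [5, 12, 2, 4, 4]
k=2: a[2] = 2+12 = 14 → [5, 12, 14, 4, 4]
k=3: a[3] = 4+14 = 18 → [5, 12, 14, 18, 4]
k=4: a[4] = 4+18 = 22 → [5, 12, 14, 18, 22]
sum = 71

71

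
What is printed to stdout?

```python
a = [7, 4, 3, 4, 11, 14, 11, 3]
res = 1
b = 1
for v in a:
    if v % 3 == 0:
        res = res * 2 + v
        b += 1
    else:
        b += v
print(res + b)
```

67

v=7: not %3==0; b=8
v=4: not %3==0; b=12
v=3: %3==0, res = 1*2+3 = 5; b=13
v=4: not %3==0; b=17
v=11: not %3==0; b=28
v=14: not %3==0; b=42
v=11: not %3==0; b=53
v=3: %3==0, res = 5*2+3 = 13; b=54
res+b = 13+54 = 67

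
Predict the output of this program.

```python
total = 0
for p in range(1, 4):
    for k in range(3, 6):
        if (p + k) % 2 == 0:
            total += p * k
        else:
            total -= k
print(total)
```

24

p=1,k=3: even sum, total = 0+3 = 3
p=1,k=4: odd sum, total = 3-4 = -1
p=1,k=5: even sum, total = (-1)+5 = 4
p=2,k=3: odd sum, total = 4-3 = 1
p=2,k=4: even sum, total = 1+8 = 9
p=2,k=5: odd sum, total = 9-5 = 4
p=3,k=3: even sum, total = 4+9 = 13
p=3,k=4: odd sum, total = 13-4 = 9
p=3,k=5: even sum, total = 9+15 = 24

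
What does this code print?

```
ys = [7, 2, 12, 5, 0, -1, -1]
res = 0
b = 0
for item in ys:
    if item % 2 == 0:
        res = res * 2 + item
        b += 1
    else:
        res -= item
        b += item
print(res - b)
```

-45

item=7: not even, res = 0-7 = -7; b=7
item=2: even, res = (-7)*2+2 = -12; b=8
item=12: even, res = (-12)*2+12 = -12; b=9
item=5: not even, res = (-12)-5 = -17; b=14
item=0: even, res = (-17)*2+0 = -34; b=15
item=-1: not even, res = (-34)-(-1) = -33; b=14
item=-1: not even, res = (-33)-(-1) = -32; b=13
res-b = (-32)-13 = -45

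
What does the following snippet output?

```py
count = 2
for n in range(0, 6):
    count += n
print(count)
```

n=0: count = 2+0 = 2
n=1: count = 2+1 = 3
n=2: count = 3+2 = 5
n=3: count = 5+3 = 8
n=4: count = 8+4 = 12
n=5: count = 12+5 = 17

17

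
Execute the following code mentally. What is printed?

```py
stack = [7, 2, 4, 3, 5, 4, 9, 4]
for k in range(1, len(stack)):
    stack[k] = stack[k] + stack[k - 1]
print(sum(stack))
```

k=1: stack[1] = 2+7 = 9 → [7, 9, 4, 3, 5, 4, 9, 4]
k=2: stack[2] = 4+9 = 13 → [7, 9, 13, 3, 5, 4, 9, 4]
k=3: stack[3] = 3+13 = 16 → [7, 9, 13, 16, 5, 4, 9, 4]
k=4: stack[4] = 5+16 = 21 → [7, 9, 13, 16, 21, 4, 9, 4]
k=5: stack[5] = 4+21 = 25 → [7, 9, 13, 16, 21, 25, 9, 4]
k=6: stack[6] = 9+25 = 34 → [7, 9, 13, 16, 21, 25, 34, 4]
k=7: stack[7] = 4+34 = 38 → [7, 9, 13, 16, 21, 25, 34, 38]
sum = 163

163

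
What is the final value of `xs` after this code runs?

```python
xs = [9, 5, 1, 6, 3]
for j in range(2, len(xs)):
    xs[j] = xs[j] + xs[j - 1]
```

j=2: xs[2] = 1+5 = 6 → [9, 5, 6, 6, 3]
j=3: xs[3] = 6+6 = 12 → [9, 5, 6, 12, 3]
j=4: xs[4] = 3+12 = 15 → [9, 5, 6, 12, 15]

[9, 5, 6, 12, 15]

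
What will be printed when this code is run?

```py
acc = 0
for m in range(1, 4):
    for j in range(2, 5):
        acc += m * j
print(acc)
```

54

m=1,j=2: acc = 0+2 = 2
m=1,j=3: acc = 2+3 = 5
m=1,j=4: acc = 5+4 = 9
m=2,j=2: acc = 9+4 = 13
m=2,j=3: acc = 13+6 = 19
m=2,j=4: acc = 19+8 = 27
m=3,j=2: acc = 27+6 = 33
m=3,j=3: acc = 33+9 = 42
m=3,j=4: acc = 42+12 = 54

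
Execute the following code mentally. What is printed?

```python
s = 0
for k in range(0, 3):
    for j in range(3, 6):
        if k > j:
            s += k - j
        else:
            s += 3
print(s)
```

27

k=0,j=3: not 0>3, s = 0+3 = 3
k=0,j=4: not 0>4, s = 3+3 = 6
k=0,j=5: not 0>5, s = 6+3 = 9
k=1,j=3: not 1>3, s = 9+3 = 12
k=1,j=4: not 1>4, s = 12+3 = 15
k=1,j=5: not 1>5, s = 15+3 = 18
k=2,j=3: not 2>3, s = 18+3 = 21
k=2,j=4: not 2>4, s = 21+3 = 24
k=2,j=5: not 2>5, s = 24+3 = 27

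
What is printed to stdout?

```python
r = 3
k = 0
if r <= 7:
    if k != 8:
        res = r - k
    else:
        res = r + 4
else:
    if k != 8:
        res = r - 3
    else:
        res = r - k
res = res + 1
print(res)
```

r=3, k=0
r <= 7 is True; k != 8 is True
→ res = r - k = 3
res = 3+1 = 4

4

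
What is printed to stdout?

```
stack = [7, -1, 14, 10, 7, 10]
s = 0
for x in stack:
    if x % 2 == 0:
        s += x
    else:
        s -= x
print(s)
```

21

x=7: not even, s = 0-7 = -7
x=-1: not even, s = (-7)-(-1) = -6
x=14: even, s = (-6)+14 = 8
x=10: even, s = 8+10 = 18
x=7: not even, s = 18-7 = 11
x=10: even, s = 11+10 = 21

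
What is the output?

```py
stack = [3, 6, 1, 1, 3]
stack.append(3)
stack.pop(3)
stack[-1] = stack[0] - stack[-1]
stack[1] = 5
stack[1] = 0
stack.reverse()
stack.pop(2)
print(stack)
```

[0, 3, 0, 3]

append 3 → [3, 6, 1, 1, 3, 3]
pop(3) removes 1 → [3, 6, 1, 3, 3]
stack[-1] = stack[0]-stack[-1] = 3-3 = 0 → [3, 6, 1, 3, 0]
stack[1] = 5 → [3, 5, 1, 3, 0]
stack[1] = 0 → [3, 0, 1, 3, 0]
reverse → [0, 3, 1, 0, 3]
pop(2) removes 1 → [0, 3, 0, 3]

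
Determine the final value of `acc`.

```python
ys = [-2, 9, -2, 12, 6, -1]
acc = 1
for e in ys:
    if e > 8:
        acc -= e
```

-20

e=-2: not >8
e=9: >8, acc = 1-9 = -8
e=-2: not >8
e=12: >8, acc = (-8)-12 = -20
e=6: not >8
e=-1: not >8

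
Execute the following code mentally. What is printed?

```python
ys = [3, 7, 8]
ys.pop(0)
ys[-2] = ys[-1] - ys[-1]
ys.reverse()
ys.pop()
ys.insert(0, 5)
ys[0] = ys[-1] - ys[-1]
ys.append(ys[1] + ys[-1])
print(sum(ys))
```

pop(0) removes 3 → [7, 8]
ys[-2] = ys[-1]-ys[-1] = 8-8 = 0 → [0, 8]
reverse → [8, 0]
pop() removes 0 → [8]
insert 5 at 0 → [5, 8]
ys[0] = ys[-1]-ys[-1] = 8-8 = 0 → [0, 8]
append ys[1]+ys[-1] = 8+8 = 16 → [0, 8, 16]
sum = 24

24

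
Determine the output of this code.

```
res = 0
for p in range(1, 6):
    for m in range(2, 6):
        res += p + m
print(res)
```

130

p=1,m=2: res = 0+3 = 3
p=1,m=3: res = 3+4 = 7
p=1,m=4: res = 7+5 = 12
p=1,m=5: res = 12+6 = 18
p=2,m=2: res = 18+4 = 22
p=2,m=3: res = 22+5 = 27
p=2,m=4: res = 27+6 = 33
p=2,m=5: res = 33+7 = 40
p=3,m=2: res = 40+5 = 45
p=3,m=3: res = 45+6 = 51
p=3,m=4: res = 51+7 = 58
p=3,m=5: res = 58+8 = 66
p=4,m=2: res = 66+6 = 72
p=4,m=3: res = 72+7 = 79
p=4,m=4: res = 79+8 = 87
p=4,m=5: res = 87+9 = 96
p=5,m=2: res = 96+7 = 103
p=5,m=3: res = 103+8 = 111
p=5,m=4: res = 111+9 = 120
p=5,m=5: res = 120+10 = 130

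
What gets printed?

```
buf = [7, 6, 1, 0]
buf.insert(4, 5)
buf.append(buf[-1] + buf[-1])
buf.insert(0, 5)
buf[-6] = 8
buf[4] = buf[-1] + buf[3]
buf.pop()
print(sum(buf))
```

insert 5 at 4 → [7, 6, 1, 0, 5]
append buf[-1]+buf[-1] = 5+5 = 10 → [7, 6, 1, 0, 5, 10]
insert 5 at 0 → [5, 7, 6, 1, 0, 5, 10]
buf[-6] = 8 → [5, 8, 6, 1, 0, 5, 10]
buf[4] = buf[-1]+buf[3] = 10+1 = 11 → [5, 8, 6, 1, 11, 5, 10]
pop() removes 10 → [5, 8, 6, 1, 11, 5]
sum = 36

36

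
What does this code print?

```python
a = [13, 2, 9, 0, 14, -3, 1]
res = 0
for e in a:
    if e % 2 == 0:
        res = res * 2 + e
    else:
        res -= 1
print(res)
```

8

e=13: not even, res = 0-1 = -1
e=2: even, res = (-1)*2+2 = 0
e=9: not even, res = 0-1 = -1
e=0: even, res = (-1)*2+0 = -2
e=14: even, res = (-2)*2+14 = 10
e=-3: not even, res = 10-1 = 9
e=1: not even, res = 9-1 = 8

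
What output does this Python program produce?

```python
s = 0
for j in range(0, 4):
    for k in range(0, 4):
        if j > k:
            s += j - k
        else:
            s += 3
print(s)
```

j=0,k=0: not 0>0, s = 0+3 = 3
j=0,k=1: not 0>1, s = 3+3 = 6
j=0,k=2: not 0>2, s = 6+3 = 9
j=0,k=3: not 0>3, s = 9+3 = 12
j=1,k=0: 1>0, s = 12+1 = 13
j=1,k=1: not 1>1, s = 13+3 = 16
j=1,k=2: not 1>2, s = 16+3 = 19
j=1,k=3: not 1>3, s = 19+3 = 22
j=2,k=0: 2>0, s = 22+2 = 24
j=2,k=1: 2>1, s = 24+1 = 25
j=2,k=2: not 2>2, s = 25+3 = 28
j=2,k=3: not 2>3, s = 28+3 = 31
j=3,k=0: 3>0, s = 31+3 = 34
j=3,k=1: 3>1, s = 34+2 = 36
j=3,k=2: 3>2, s = 36+1 = 37
j=3,k=3: not 3>3, s = 37+3 = 40

40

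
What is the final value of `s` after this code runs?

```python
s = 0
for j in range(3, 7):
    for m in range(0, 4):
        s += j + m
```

j=3,m=0: s = 0+3 = 3
j=3,m=1: s = 3+4 = 7
j=3,m=2: s = 7+5 = 12
j=3,m=3: s = 12+6 = 18
j=4,m=0: s = 18+4 = 22
j=4,m=1: s = 22+5 = 27
j=4,m=2: s = 27+6 = 33
j=4,m=3: s = 33+7 = 40
j=5,m=0: s = 40+5 = 45
j=5,m=1: s = 45+6 = 51
j=5,m=2: s = 51+7 = 58
j=5,m=3: s = 58+8 = 66
j=6,m=0: s = 66+6 = 72
j=6,m=1: s = 72+7 = 79
j=6,m=2: s = 79+8 = 87
j=6,m=3: s = 87+9 = 96

96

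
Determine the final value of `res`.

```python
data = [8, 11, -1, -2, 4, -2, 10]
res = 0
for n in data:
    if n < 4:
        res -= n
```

n=8: not <4
n=11: not <4
n=-1: <4, res = 0-(-1) = 1
n=-2: <4, res = 1-(-2) = 3
n=4: not <4
n=-2: <4, res = 3-(-2) = 5
n=10: not <4

5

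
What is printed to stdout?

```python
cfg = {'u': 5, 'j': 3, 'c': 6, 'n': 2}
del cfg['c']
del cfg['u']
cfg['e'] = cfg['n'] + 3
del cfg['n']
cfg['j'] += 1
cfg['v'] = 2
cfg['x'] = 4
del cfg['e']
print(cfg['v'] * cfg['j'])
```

del 'c' → {'u': 5, 'j': 3, 'n': 2}
del 'u' → {'j': 3, 'n': 2}
cfg['e'] = cfg['n']+3 = 5 → {'j': 3, 'n': 2, 'e': 5}
del 'n' → {'j': 3, 'e': 5}
cfg['j'] = 3+1 = 4 → {'j': 4, 'e': 5}
cfg['v'] = 2 → {'j': 4, 'e': 5, 'v': 2}
cfg['x'] = 4 → {'j': 4, 'e': 5, 'v': 2, 'x': 4}
del 'e' → {'j': 4, 'v': 2, 'x': 4}
cfg['v']*cfg['j'] = 2*4 = 8

8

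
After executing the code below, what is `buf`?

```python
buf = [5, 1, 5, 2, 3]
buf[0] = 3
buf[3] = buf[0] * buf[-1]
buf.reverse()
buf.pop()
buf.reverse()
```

[1, 5, 9, 3]

buf[0] = 3 → [3, 1, 5, 2, 3]
buf[3] = buf[0]*buf[-1] = 3*3 = 9 → [3, 1, 5, 9, 3]
reverse → [3, 9, 5, 1, 3]
pop() removes 3 → [3, 9, 5, 1]
reverse → [1, 5, 9, 3]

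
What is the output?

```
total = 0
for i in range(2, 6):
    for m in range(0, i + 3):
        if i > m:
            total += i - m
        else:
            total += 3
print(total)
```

70

i=2,m=0: 2>0, total = 0+2 = 2
i=2,m=1: 2>1, total = 2+1 = 3
i=2,m=2: not 2>2, total = 3+3 = 6
i=2,m=3: not 2>3, total = 6+3 = 9
i=2,m=4: not 2>4, total = 9+3 = 12
i=3,m=0: 3>0, total = 12+3 = 15
i=3,m=1: 3>1, total = 15+2 = 17
i=3,m=2: 3>2, total = 17+1 = 18
i=3,m=3: not 3>3, total = 18+3 = 21
i=3,m=4: not 3>4, total = 21+3 = 24
i=3,m=5: not 3>5, total = 24+3 = 27
i=4,m=0: 4>0, total = 27+4 = 31
i=4,m=1: 4>1, total = 31+3 = 34
i=4,m=2: 4>2, total = 34+2 = 36
i=4,m=3: 4>3, total = 36+1 = 37
i=4,m=4: not 4>4, total = 37+3 = 40
i=4,m=5: not 4>5, total = 40+3 = 43
i=4,m=6: not 4>6, total = 43+3 = 46
i=5,m=0: 5>0, total = 46+5 = 51
i=5,m=1: 5>1, total = 51+4 = 55
i=5,m=2: 5>2, total = 55+3 = 58
i=5,m=3: 5>3, total = 58+2 = 60
i=5,m=4: 5>4, total = 60+1 = 61
i=5,m=5: not 5>5, total = 61+3 = 64
i=5,m=6: not 5>6, total = 64+3 = 67
i=5,m=7: not 5>7, total = 67+3 = 70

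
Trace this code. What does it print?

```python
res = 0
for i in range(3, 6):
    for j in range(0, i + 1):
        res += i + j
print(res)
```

93

i=3,j=0: res = 0+3 = 3
i=3,j=1: res = 3+4 = 7
i=3,j=2: res = 7+5 = 12
i=3,j=3: res = 12+6 = 18
i=4,j=0: res = 18+4 = 22
i=4,j=1: res = 22+5 = 27
i=4,j=2: res = 27+6 = 33
i=4,j=3: res = 33+7 = 40
i=4,j=4: res = 40+8 = 48
i=5,j=0: res = 48+5 = 53
i=5,j=1: res = 53+6 = 59
i=5,j=2: res = 59+7 = 66
i=5,j=3: res = 66+8 = 74
i=5,j=4: res = 74+9 = 83
i=5,j=5: res = 83+10 = 93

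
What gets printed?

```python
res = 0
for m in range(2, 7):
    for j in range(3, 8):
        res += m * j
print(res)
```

500

m=2,j=3: res = 0+6 = 6
m=2,j=4: res = 6+8 = 14
m=2,j=5: res = 14+10 = 24
m=2,j=6: res = 24+12 = 36
m=2,j=7: res = 36+14 = 50
m=3,j=3: res = 50+9 = 59
m=3,j=4: res = 59+12 = 71
m=3,j=5: res = 71+15 = 86
m=3,j=6: res = 86+18 = 104
m=3,j=7: res = 104+21 = 125
m=4,j=3: res = 125+12 = 137
m=4,j=4: res = 137+16 = 153
m=4,j=5: res = 153+20 = 173
m=4,j=6: res = 173+24 = 197
m=4,j=7: res = 197+28 = 225
m=5,j=3: res = 225+15 = 240
m=5,j=4: res = 240+20 = 260
m=5,j=5: res = 260+25 = 285
m=5,j=6: res = 285+30 = 315
m=5,j=7: res = 315+35 = 350
m=6,j=3: res = 350+18 = 368
m=6,j=4: res = 368+24 = 392
m=6,j=5: res = 392+30 = 422
m=6,j=6: res = 422+36 = 458
m=6,j=7: res = 458+42 = 500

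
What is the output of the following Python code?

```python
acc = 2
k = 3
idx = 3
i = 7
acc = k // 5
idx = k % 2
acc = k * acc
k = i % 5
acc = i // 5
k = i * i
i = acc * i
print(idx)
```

acc = 3//5 = 0
idx = 3%2 = 1
acc = 3*0 = 0
k = 7%5 = 2
acc = 7//5 = 1
k = 7*7 = 49
i = 1*7 = 7

1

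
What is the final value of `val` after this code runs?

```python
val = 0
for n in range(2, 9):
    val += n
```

35

n=2: val = 0+2 = 2
n=3: val = 2+3 = 5
n=4: val = 5+4 = 9
n=5: val = 9+5 = 14
n=6: val = 14+6 = 20
n=7: val = 20+7 = 27
n=8: val = 27+8 = 35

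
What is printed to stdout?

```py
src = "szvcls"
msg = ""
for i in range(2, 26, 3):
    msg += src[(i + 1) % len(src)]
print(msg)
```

i=2: add src[3]='c' → 'c'
i=5: add src[0]='s' → 'cs'
i=8: add src[3]='c' → 'csc'
i=11: add src[0]='s' → 'cscs'
i=14: add src[3]='c' → 'cscsc'
i=17: add src[0]='s' → 'cscscs'
i=20: add src[3]='c' → 'cscscsc'
i=23: add src[0]='s' → 'cscscscs'

cscscscs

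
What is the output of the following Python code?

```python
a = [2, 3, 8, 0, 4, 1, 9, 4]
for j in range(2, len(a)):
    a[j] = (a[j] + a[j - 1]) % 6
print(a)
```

j=2: a[2] = (8+3)%6 = 5 → [2, 3, 5, 0, 4, 1, 9, 4]
j=3: a[3] = (0+5)%6 = 5 → [2, 3, 5, 5, 4, 1, 9, 4]
j=4: a[4] = (4+5)%6 = 3 → [2, 3, 5, 5, 3, 1, 9, 4]
j=5: a[5] = (1+3)%6 = 4 → [2, 3, 5, 5, 3, 4, 9, 4]
j=6: a[6] = (9+4)%6 = 1 → [2, 3, 5, 5, 3, 4, 1, 4]
j=7: a[7] = (4+1)%6 = 5 → [2, 3, 5, 5, 3, 4, 1, 5]

[2, 3, 5, 5, 3, 4, 1, 5]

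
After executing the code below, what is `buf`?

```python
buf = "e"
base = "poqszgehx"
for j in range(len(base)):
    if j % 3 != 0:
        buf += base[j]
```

'eoqzghx'

j=0: skip
j=1: add 'o' → 'eo'
j=2: add 'q' → 'eoq'
j=3: skip
j=4: add 'z' → 'eoqz'
j=5: add 'g' → 'eoqzg'
j=6: skip
j=7: add 'h' → 'eoqzgh'
j=8: add 'x' → 'eoqzghx'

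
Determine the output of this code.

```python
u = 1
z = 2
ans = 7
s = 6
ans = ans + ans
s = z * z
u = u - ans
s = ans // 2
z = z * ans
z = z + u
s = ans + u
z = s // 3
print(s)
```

ans = 7+7 = 14
s = 2*2 = 4
u = 1-14 = -13
s = 14//2 = 7
z = 2*14 = 28
z = 28+(-13) = 15
s = 14+(-13) = 1
z = 1//3 = 0

1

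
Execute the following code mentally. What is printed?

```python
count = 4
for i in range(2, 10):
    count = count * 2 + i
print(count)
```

i=2: count = 4*2+2 = 10
i=3: count = 10*2+3 = 23
i=4: count = 23*2+4 = 50
i=5: count = 50*2+5 = 105
i=6: count = 105*2+6 = 216
i=7: count = 216*2+7 = 439
i=8: count = 439*2+8 = 886
i=9: count = 886*2+9 = 1781

1781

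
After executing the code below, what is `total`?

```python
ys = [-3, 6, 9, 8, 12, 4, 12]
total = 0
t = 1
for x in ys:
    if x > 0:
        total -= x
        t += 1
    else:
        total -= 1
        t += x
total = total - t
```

-56

x=-3: not >0, total = 0-1 = -1; t=-2
x=6: >0, total = (-1)-6 = -7; t=-1
x=9: >0, total = (-7)-9 = -16; t=0
x=8: >0, total = (-16)-8 = -24; t=1
x=12: >0, total = (-24)-12 = -36; t=2
x=4: >0, total = (-36)-4 = -40; t=3
x=12: >0, total = (-40)-12 = -52; t=4
total-t = (-52)-4 = -56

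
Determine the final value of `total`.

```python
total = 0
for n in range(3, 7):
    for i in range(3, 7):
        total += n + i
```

144

n=3,i=3: total = 0+6 = 6
n=3,i=4: total = 6+7 = 13
n=3,i=5: total = 13+8 = 21
n=3,i=6: total = 21+9 = 30
n=4,i=3: total = 30+7 = 37
n=4,i=4: total = 37+8 = 45
n=4,i=5: total = 45+9 = 54
n=4,i=6: total = 54+10 = 64
n=5,i=3: total = 64+8 = 72
n=5,i=4: total = 72+9 = 81
n=5,i=5: total = 81+10 = 91
n=5,i=6: total = 91+11 = 102
n=6,i=3: total = 102+9 = 111
n=6,i=4: total = 111+10 = 121
n=6,i=5: total = 121+11 = 132
n=6,i=6: total = 132+12 = 144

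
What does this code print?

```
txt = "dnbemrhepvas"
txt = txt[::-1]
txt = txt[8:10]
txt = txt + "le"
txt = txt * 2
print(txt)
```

ebleeble

reverse → 'savpehrmebnd'
slice [8:10] → 'eb'
+ 'le' → 'eble'
repeat ×2 → 'ebleeble'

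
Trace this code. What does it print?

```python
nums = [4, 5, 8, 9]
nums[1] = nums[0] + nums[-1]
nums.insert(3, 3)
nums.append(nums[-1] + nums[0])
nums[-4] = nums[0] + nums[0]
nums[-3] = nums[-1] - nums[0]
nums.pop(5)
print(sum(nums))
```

nums[1] = nums[0]+nums[-1] = 4+9 = 13 → [4, 13, 8, 9]
insert 3 at 3 → [4, 13, 8, 3, 9]
append nums[-1]+nums[0] = 9+4 = 13 → [4, 13, 8, 3, 9, 13]
nums[-4] = nums[0]+nums[0] = 4+4 = 8 → [4, 13, 8, 3, 9, 13]
nums[-3] = nums[-1]-nums[0] = 13-4 = 9 → [4, 13, 8, 9, 9, 13]
pop(5) removes 13 → [4, 13, 8, 9, 9]
sum = 43

43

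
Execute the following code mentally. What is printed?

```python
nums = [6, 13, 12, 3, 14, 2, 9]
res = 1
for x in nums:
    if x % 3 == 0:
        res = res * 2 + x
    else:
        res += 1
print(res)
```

x=6: %3==0, res = 1*2+6 = 8
x=13: not %3==0, res = 8+1 = 9
x=12: %3==0, res = 9*2+12 = 30
x=3: %3==0, res = 30*2+3 = 63
x=14: not %3==0, res = 63+1 = 64
x=2: not %3==0, res = 64+1 = 65
x=9: %3==0, res = 65*2+9 = 139

139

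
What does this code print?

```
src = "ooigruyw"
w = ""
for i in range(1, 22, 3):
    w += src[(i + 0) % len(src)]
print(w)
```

i=1: add src[1]='o' → 'o'
i=4: add src[4]='r' → 'or'
i=7: add src[7]='w' → 'orw'
i=10: add src[2]='i' → 'orwi'
i=13: add src[5]='u' → 'orwiu'
i=16: add src[0]='o' → 'orwiuo'
i=19: add src[3]='g' → 'orwiuog'

orwiuog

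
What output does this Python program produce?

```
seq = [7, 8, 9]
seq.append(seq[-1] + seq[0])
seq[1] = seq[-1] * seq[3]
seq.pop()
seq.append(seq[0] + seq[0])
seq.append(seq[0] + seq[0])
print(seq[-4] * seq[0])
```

append seq[-1]+seq[0] = 9+7 = 16 → [7, 8, 9, 16]
seq[1] = seq[-1]*seq[3] = 16*16 = 256 → [7, 256, 9, 16]
pop() removes 16 → [7, 256, 9]
append seq[0]+seq[0] = 7+7 = 14 → [7, 256, 9, 14]
append seq[0]+seq[0] = 7+7 = 14 → [7, 256, 9, 14, 14]
seq[-4]*seq[0] = 256*7 = 1792

1792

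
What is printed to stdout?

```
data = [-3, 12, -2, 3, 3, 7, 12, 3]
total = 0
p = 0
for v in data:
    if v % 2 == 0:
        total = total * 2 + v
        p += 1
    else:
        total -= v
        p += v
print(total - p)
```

v=-3: not even, total = 0-(-3) = 3; p=-3
v=12: even, total = 3*2+12 = 18; p=-2
v=-2: even, total = 18*2+(-2) = 34; p=-1
v=3: not even, total = 34-3 = 31; p=2
v=3: not even, total = 31-3 = 28; p=5
v=7: not even, total = 28-7 = 21; p=12
v=12: even, total = 21*2+12 = 54; p=13
v=3: not even, total = 54-3 = 51; p=16
total-p = 51-16 = 35

35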